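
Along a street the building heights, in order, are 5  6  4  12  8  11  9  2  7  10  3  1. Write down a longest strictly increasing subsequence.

5, 6, 8, 9, 10

Patience tails give the LIS length; then backtrack through the dp parents:
5 → extends → [5]
6 → extends → [5, 6]
4 → replaces 5 → [4, 6]
12 → extends → [4, 6, 12]
8 → replaces 12 → [4, 6, 8]
11 → extends → [4, 6, 8, 11]
9 → replaces 11 → [4, 6, 8, 9]
2 → replaces 4 → [2, 6, 8, 9]
7 → replaces 8 → [2, 6, 7, 9]
10 → extends → [2, 6, 7, 9, 10]
3 → replaces 6 → [2, 3, 7, 9, 10]
1 → replaces 2 → [1, 3, 7, 9, 10]
Length 5; one witness is 5, 6, 8, 9, 10.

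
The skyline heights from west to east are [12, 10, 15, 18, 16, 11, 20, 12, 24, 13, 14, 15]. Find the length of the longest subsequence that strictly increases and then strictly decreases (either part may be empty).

6

inc[i] = longest strictly increasing subsequence ending at i; dec[i] = longest strictly decreasing subsequence starting at i:
i:      1  2  3  4  5  6  7  8  9 10 11 12
a[i]:  12 10 15 18 16 11 20 12 24 13 14 15
inc:    1  1  2  3  3  2  4  3  5  4  5  6
dec:    2  1  2  3  2  1  2  1  2  1  1  1
Best peak at i=9 (value 24): inc=5, dec=2, length 5+2−1 = 6.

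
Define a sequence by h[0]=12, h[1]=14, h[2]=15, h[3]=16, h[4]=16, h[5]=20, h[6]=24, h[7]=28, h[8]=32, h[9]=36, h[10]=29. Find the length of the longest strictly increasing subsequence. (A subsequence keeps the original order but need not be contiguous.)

Let dp[i] be the length of the longest such subsequence ending at index i:
i:      0  1  2  3  4  5  6  7  8  9 10
h[i]:  12 14 15 16 16 20 24 28 32 36 29
dp:     1  2  3  4  4  5  6  7  8  9  8
Maximum dp value is 9.

9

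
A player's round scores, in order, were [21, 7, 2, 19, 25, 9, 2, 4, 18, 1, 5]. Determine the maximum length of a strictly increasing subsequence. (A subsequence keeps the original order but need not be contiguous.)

3

Track the smallest tail for each achievable length (strict):
21 → extends → [21]
7 → replaces 21 → [7]
2 → replaces 7 → [2]
19 → extends → [2, 19]
25 → extends → [2, 19, 25]
9 → replaces 19 → [2, 9, 25]
2 → already a tail → [2, 9, 25]
4 → replaces 9 → [2, 4, 25]
18 → replaces 25 → [2, 4, 18]
1 → replaces 2 → [1, 4, 18]
5 → replaces 18 → [1, 4, 5]
Three tails, so the longest strictly increasing subsequence has length 3 (e.g. 7, 19, 25).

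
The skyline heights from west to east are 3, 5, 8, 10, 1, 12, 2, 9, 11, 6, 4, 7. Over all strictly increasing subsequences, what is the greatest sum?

38

Let S[i] be the best sum of a strictly increasing subsequence ending at i:
i:      1  2  3  4  5  6  7  8  9 10 11 12
a[i]:   3  5  8 10  1 12  2  9 11  6  4  7
S:      3  8 16 26  1 38  3 25 37 14  7 21
Maximum is 38 (e.g. 3 + 5 + 8 + 10 + 12).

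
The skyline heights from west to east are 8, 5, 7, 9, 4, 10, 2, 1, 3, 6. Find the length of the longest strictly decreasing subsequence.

Let dp[i] be the longest strictly decreasing subsequence ending at i:
i:      1  2  3  4  5  6  7  8  9 10
a[i]:   8  5  7  9  4 10  2  1  3  6
dp:     1  2  2  1  3  1  4  5  4  3
Maximum is 5.

5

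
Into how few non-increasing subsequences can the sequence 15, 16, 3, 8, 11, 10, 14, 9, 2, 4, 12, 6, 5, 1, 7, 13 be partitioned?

Place each on the leftmost legal pile:
15 → new pile 1 (tops now [15])
16 → new pile 2 (tops now [15, 16])
3 → pile 1 (tops now [3, 16])
8 → pile 2 (tops now [3, 8])
11 → new pile 3 (tops now [3, 8, 11])
10 → pile 3 (tops now [3, 8, 10])
14 → new pile 4 (tops now [3, 8, 10, 14])
9 → pile 3 (tops now [3, 8, 9, 14])
2 → pile 1 (tops now [2, 8, 9, 14])
4 → pile 2 (tops now [2, 4, 9, 14])
12 → pile 4 (tops now [2, 4, 9, 12])
6 → pile 3 (tops now [2, 4, 6, 12])
5 → pile 3 (tops now [2, 4, 5, 12])
1 → pile 1 (tops now [1, 4, 5, 12])
7 → pile 4 (tops now [1, 4, 5, 7])
13 → new pile 5 (tops now [1, 4, 5, 7, 13])
Five piles.

5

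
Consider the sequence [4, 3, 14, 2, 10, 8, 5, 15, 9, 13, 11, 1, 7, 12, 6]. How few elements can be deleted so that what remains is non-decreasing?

10

Fewest deletions = n − (longest non-decreasing subsequence).
i:      1  2  3  4  5  6  7  8  9 10 11 12 13 14 15
a[i]:   4  3 14  2 10  8  5 15  9 13 11  1  7 12  6
dp:     1  1  2  1  2  2  2  3  3  4  4  1  3  5  3
max dp = 5, so deletions = 15 − 5 = 10.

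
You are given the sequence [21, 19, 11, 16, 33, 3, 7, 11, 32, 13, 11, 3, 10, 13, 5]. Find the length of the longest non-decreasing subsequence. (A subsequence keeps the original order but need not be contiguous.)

5

Let dp[i] be the length of the longest such subsequence ending at index i:
i:      1  2  3  4  5  6  7  8  9 10 11 12 13 14 15
a[i]:  21 19 11 16 33  3  7 11 32 13 11  3 10 13  5
dp:     1  1  1  2  3  1  2  3  4  4  4  2  3  5  3
Maximum dp value is 5.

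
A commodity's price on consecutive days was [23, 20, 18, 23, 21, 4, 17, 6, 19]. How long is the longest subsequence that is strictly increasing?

Let dp[i] be the length of the longest such subsequence ending at index i:
i:      1  2  3  4  5  6  7  8  9
a[i]:  23 20 18 23 21  4 17  6 19
dp:     1  1  1  2  2  1  2  2  3
Maximum dp value is 3.

3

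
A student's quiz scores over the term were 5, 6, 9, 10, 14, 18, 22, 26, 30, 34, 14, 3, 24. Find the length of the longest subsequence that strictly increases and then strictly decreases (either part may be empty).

12

inc[i] = longest strictly increasing subsequence ending at i; dec[i] = longest strictly decreasing subsequence starting at i:
i:      1  2  3  4  5  6  7  8  9 10 11 12 13
a[i]:   5  6  9 10 14 18 22 26 30 34 14  3 24
inc:    1  2  3  4  5  6  7  8  9 10  5  1  8
dec:    2  2  2  2  2  3  3  3  3  3  2  1  1
Best peak at i=10 (value 34): inc=10, dec=3, length 10+3−1 = 12.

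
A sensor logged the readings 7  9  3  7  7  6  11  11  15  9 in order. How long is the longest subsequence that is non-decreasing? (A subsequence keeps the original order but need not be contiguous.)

6

Let dp[i] be the length of the longest such subsequence ending at index i:
i:      1  2  3  4  5  6  7  8  9 10
a[i]:   7  9  3  7  7  6 11 11 15  9
dp:     1  2  1  2  3  2  4  5  6  4
Maximum dp value is 6.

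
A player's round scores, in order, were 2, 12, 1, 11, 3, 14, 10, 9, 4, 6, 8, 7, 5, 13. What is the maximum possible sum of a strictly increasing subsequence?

Let S[i] be the best sum of a strictly increasing subsequence ending at i:
i:      1  2  3  4  5  6  7  8  9 10 11 12 13 14
a[i]:   2 12  1 11  3 14 10  9  4  6  8  7  5 13
S:      2 14  1 13  5 28 15 14  9 15 23 22 14 36
Maximum is 36 (e.g. 2 + 3 + 4 + 6 + 8 + 13).

36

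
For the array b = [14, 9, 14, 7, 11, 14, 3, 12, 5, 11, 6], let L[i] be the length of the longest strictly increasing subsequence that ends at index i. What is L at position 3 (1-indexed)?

2

dp[i] = 1 + max{dp[j] : j<i, b[j]<b[i]} (or 1 if no such j):
i:      1  2  3  4  5  6  7  8  9 10 11
b[i]:  14  9 14  7 11 14  3 12  5 11  6
dp:     1  1  2  1  2  3  1  3  2  3  3
At index 3 the value is 2.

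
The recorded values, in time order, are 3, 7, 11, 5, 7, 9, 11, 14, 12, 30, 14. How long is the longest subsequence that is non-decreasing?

Let dp[i] be the length of the longest such subsequence ending at index i:
i:      1  2  3  4  5  6  7  8  9 10 11
a[i]:   3  7 11  5  7  9 11 14 12 30 14
dp:     1  2  3  2  3  4  5  6  6  7  7
Maximum dp value is 7.

7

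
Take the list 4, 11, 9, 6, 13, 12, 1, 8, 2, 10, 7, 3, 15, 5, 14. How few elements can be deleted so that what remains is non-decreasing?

Fewest deletions = n − (longest non-decreasing subsequence).
i:      1  2  3  4  5  6  7  8  9 10 11 12 13 14 15
a[i]:   4 11  9  6 13 12  1  8  2 10  7  3 15  5 14
dp:     1  2  2  2  3  3  1  3  2  4  3  3  5  4  5
max dp = 5, so deletions = 15 − 5 = 10.

10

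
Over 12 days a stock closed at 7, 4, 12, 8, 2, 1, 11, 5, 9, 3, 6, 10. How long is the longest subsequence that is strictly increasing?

Let dp[i] be the length of the longest such subsequence ending at index i:
i:      1  2  3  4  5  6  7  8  9 10 11 12
a[i]:   7  4 12  8  2  1 11  5  9  3  6 10
dp:     1  1  2  2  1  1  3  2  3  2  3  4
Maximum dp value is 4.

4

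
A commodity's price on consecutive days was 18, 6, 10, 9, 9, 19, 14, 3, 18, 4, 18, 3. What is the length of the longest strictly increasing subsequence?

4

Let dp[i] be the length of the longest such subsequence ending at index i:
i:      1  2  3  4  5  6  7  8  9 10 11 12
a[i]:  18  6 10  9  9 19 14  3 18  4 18  3
dp:     1  1  2  2  2  3  3  1  4  2  4  1
Maximum dp value is 4.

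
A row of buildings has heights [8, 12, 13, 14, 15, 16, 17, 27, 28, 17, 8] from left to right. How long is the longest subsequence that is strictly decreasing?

3

Negate each value so 'decreasing' becomes 'increasing', then run patience tails on the negated sequence:
-8 → extends → [-8]
-12 → replaces -8 → [-12]
-13 → replaces -12 → [-13]
-14 → replaces -13 → [-14]
-15 → replaces -14 → [-15]
-16 → replaces -15 → [-16]
-17 → replaces -16 → [-17]
-27 → replaces -17 → [-27]
-28 → replaces -27 → [-28]
-17 → extends → [-28, -17]
-8 → extends → [-28, -17, -8]
Three tails, so the longest strictly decreasing subsequence of the original has length 3.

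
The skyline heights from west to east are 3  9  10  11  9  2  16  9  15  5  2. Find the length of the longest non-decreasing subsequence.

5

Let dp[i] be the length of the longest such subsequence ending at index i:
i:      1  2  3  4  5  6  7  8  9 10 11
a[i]:   3  9 10 11  9  2 16  9 15  5  2
dp:     1  2  3  4  3  1  5  4  5  2  2
Maximum dp value is 5.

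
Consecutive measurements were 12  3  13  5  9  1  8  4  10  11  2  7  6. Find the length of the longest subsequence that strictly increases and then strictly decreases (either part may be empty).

7

inc[i] = longest strictly increasing subsequence ending at i; dec[i] = longest strictly decreasing subsequence starting at i:
i:      1  2  3  4  5  6  7  8  9 10 11 12 13
a[i]:  12  3 13  5  9  1  8  4 10 11  2  7  6
inc:    1  1  2  2  3  1  3  2  4  5  2  3  3
dec:    5  2  5  3  4  1  3  2  3  3  1  2  1
Best peak at i=10 (value 11): inc=5, dec=3, length 5+3−1 = 7.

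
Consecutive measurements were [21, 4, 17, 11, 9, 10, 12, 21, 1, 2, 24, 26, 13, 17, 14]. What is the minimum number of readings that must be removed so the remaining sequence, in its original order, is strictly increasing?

Fewest deletions = n − (longest strictly increasing subsequence).
Patience tails:
21 → extends → [21]
4 → replaces 21 → [4]
17 → extends → [4, 17]
11 → replaces 17 → [4, 11]
9 → replaces 11 → [4, 9]
10 → extends → [4, 9, 10]
12 → extends → [4, 9, 10, 12]
21 → extends → [4, 9, 10, 12, 21]
1 → replaces 4 → [1, 9, 10, 12, 21]
2 → replaces 9 → [1, 2, 10, 12, 21]
24 → extends → [1, 2, 10, 12, 21, 24]
26 → extends → [1, 2, 10, 12, 21, 24, 26]
13 → replaces 21 → [1, 2, 10, 12, 13, 24, 26]
17 → replaces 24 → [1, 2, 10, 12, 13, 17, 26]
14 → replaces 17 → [1, 2, 10, 12, 13, 14, 26]
Longest strictly increasing subsequence has length 7, so deletions = 15 − 7 = 8.

8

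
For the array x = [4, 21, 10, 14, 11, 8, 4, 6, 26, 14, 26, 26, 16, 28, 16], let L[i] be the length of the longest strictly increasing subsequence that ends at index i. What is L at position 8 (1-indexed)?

2

dp[i] = 1 + max{dp[j] : j<i, x[j]<x[i]} (or 1 if no such j):
i:      1  2  3  4  5  6  7  8  9 10 11 12 13 14 15
x[i]:   4 21 10 14 11  8  4  6 26 14 26 26 16 28 16
dp:     1  2  2  3  3  2  1  2  4  4  5  5  5  6  5
At index 8 the value is 2.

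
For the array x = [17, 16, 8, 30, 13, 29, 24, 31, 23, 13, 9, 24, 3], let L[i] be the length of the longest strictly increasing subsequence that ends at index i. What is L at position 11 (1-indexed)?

dp[i] = 1 + max{dp[j] : j<i, x[j]<x[i]} (or 1 if no such j):
i:      1  2  3  4  5  6  7  8  9 10 11 12 13
x[i]:  17 16  8 30 13 29 24 31 23 13  9 24  3
dp:     1  1  1  2  2  3  3  4  3  2  2  4  1
At index 11 the value is 2.

2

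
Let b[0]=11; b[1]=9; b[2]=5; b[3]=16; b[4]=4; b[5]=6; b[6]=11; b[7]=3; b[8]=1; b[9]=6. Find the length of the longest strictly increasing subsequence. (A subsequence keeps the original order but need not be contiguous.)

3

Track the smallest tail for each achievable length (strict):
11 → extends → [11]
9 → replaces 11 → [9]
5 → replaces 9 → [5]
16 → extends → [5, 16]
4 → replaces 5 → [4, 16]
6 → replaces 16 → [4, 6]
11 → extends → [4, 6, 11]
3 → replaces 4 → [3, 6, 11]
1 → replaces 3 → [1, 6, 11]
6 → already a tail → [1, 6, 11]
Three tails, so the longest strictly increasing subsequence has length 3 (e.g. 5, 6, 11).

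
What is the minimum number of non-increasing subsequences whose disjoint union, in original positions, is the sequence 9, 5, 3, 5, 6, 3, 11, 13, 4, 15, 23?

The minimum number of non-increasing subsequences covering a sequence equals the length of its longest strictly increasing subsequence.
LIS length is 7 (e.g. 3, 5, 6, 11, 13, 15, 23), so 7 piles are needed.

7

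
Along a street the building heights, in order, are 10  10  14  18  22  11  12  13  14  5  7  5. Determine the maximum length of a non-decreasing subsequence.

Track the smallest tail for each achievable length (allowing ties):
10 → extends → [10]
10 → extends → [10, 10]
14 → extends → [10, 10, 14]
18 → extends → [10, 10, 14, 18]
22 → extends → [10, 10, 14, 18, 22]
11 → replaces 14 → [10, 10, 11, 18, 22]
12 → replaces 18 → [10, 10, 11, 12, 22]
13 → replaces 22 → [10, 10, 11, 12, 13]
14 → extends → [10, 10, 11, 12, 13, 14]
5 → replaces 10 → [5, 10, 11, 12, 13, 14]
7 → replaces 10 → [5, 7, 11, 12, 13, 14]
5 → replaces 7 → [5, 5, 11, 12, 13, 14]
Six tails, so the longest non-decreasing subsequence has length 6 (e.g. 10, 10, 11, 12, 13, 14).

6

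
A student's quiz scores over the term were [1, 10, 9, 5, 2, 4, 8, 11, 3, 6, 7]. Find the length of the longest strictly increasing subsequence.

5

Track the smallest tail for each achievable length (strict):
1 → extends → [1]
10 → extends → [1, 10]
9 → replaces 10 → [1, 9]
5 → replaces 9 → [1, 5]
2 → replaces 5 → [1, 2]
4 → extends → [1, 2, 4]
8 → extends → [1, 2, 4, 8]
11 → extends → [1, 2, 4, 8, 11]
3 → replaces 4 → [1, 2, 3, 8, 11]
6 → replaces 8 → [1, 2, 3, 6, 11]
7 → replaces 11 → [1, 2, 3, 6, 7]
Five tails, so the longest strictly increasing subsequence has length 5 (e.g. 1, 2, 4, 8, 11).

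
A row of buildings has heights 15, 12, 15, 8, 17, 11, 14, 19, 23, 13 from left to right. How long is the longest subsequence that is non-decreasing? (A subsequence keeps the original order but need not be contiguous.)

5

Track the smallest tail for each achievable length (allowing ties):
15 → extends → [15]
12 → replaces 15 → [12]
15 → extends → [12, 15]
8 → replaces 12 → [8, 15]
17 → extends → [8, 15, 17]
11 → replaces 15 → [8, 11, 17]
14 → replaces 17 → [8, 11, 14]
19 → extends → [8, 11, 14, 19]
23 → extends → [8, 11, 14, 19, 23]
13 → replaces 14 → [8, 11, 13, 19, 23]
Five tails, so the longest non-decreasing subsequence has length 5 (e.g. 15, 15, 17, 19, 23).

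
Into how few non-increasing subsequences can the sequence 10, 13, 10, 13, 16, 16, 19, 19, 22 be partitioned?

5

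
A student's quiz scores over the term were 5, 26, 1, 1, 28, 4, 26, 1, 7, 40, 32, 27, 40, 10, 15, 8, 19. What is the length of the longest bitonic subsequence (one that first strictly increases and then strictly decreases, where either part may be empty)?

8

inc[i] = longest strictly increasing subsequence ending at i; dec[i] = longest strictly decreasing subsequence starting at i:
i:      1  2  3  4  5  6  7  8  9 10 11 12 13 14 15 16 17
a[i]:   5 26  1  1 28  4 26  1  7 40 32 27 40 10 15  8 19
inc:    1  2  1  1  3  2  3  1  3  4  4  4  5  4  5  4  6
dec:    3  3  1  1  4  2  3  1  1  5  4  3  3  2  2  1  1
Best peak at i=10 (value 40): inc=4, dec=5, length 4+5−1 = 8.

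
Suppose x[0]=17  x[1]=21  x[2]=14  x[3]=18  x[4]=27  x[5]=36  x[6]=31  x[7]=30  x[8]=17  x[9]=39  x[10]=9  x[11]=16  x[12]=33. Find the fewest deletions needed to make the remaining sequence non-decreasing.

Fewest deletions = n − (longest non-decreasing subsequence).
i:      0  1  2  3  4  5  6  7  8  9 10 11 12
x[i]:  17 21 14 18 27 36 31 30 17 39  9 16 33
dp:     1  2  1  2  3  4  4  4  2  5  1  2  5
max dp = 5, so deletions = 13 − 5 = 8.

8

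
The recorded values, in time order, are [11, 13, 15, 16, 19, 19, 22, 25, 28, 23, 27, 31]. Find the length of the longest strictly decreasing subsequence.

Negate each value so 'decreasing' becomes 'increasing', then run patience tails on the negated sequence:
-11 → extends → [-11]
-13 → replaces -11 → [-13]
-15 → replaces -13 → [-15]
-16 → replaces -15 → [-16]
-19 → replaces -16 → [-19]
-19 → already a tail → [-19]
-22 → replaces -19 → [-22]
-25 → replaces -22 → [-25]
-28 → replaces -25 → [-28]
-23 → extends → [-28, -23]
-27 → replaces -23 → [-28, -27]
-31 → replaces -28 → [-31, -27]
Two tails, so the longest strictly decreasing subsequence of the original has length 2.

2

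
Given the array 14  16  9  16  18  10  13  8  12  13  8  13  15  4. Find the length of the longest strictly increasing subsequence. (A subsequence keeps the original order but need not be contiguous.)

Track the smallest tail for each achievable length (strict):
14 → extends → [14]
16 → extends → [14, 16]
9 → replaces 14 → [9, 16]
16 → already a tail → [9, 16]
18 → extends → [9, 16, 18]
10 → replaces 16 → [9, 10, 18]
13 → replaces 18 → [9, 10, 13]
8 → replaces 9 → [8, 10, 13]
12 → replaces 13 → [8, 10, 12]
13 → extends → [8, 10, 12, 13]
8 → already a tail → [8, 10, 12, 13]
13 → already a tail → [8, 10, 12, 13]
15 → extends → [8, 10, 12, 13, 15]
4 → replaces 8 → [4, 10, 12, 13, 15]
Five tails, so the longest strictly increasing subsequence has length 5 (e.g. 9, 10, 12, 13, 15).

5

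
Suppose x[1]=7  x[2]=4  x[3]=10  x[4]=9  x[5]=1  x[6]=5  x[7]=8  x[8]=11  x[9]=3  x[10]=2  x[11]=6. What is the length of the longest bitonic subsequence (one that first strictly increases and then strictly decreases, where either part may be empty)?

6

inc[i] = longest strictly increasing subsequence ending at i; dec[i] = longest strictly decreasing subsequence starting at i:
i:      1  2  3  4  5  6  7  8  9 10 11
x[i]:   7  4 10  9  1  5  8 11  3  2  6
inc:    1  1  2  2  1  2  3  4  2  2  3
dec:    4  3  5  4  1  3  3  3  2  1  1
Best peak at i=3 (value 10): inc=2, dec=5, length 2+5−1 = 6.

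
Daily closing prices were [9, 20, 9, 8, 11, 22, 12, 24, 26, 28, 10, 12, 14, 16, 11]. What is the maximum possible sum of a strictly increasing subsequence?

Let S[i] be the best sum of a strictly increasing subsequence ending at i:
i:       1   2   3   4   5   6   7   8   9  10  11  12  13  14  15
a[i]:    9  20   9   8  11  22  12  24  26  28  10  12  14  16  11
S:       9  29   9   8  20  51  32  75 101 129  19  32  46  62  30
Maximum is 129 (e.g. 9 + 20 + 22 + 24 + 26 + 28).

129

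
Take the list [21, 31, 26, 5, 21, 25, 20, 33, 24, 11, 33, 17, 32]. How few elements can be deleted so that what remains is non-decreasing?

8

Fewest deletions = n − (longest non-decreasing subsequence).
Patience tails:
21 → extends → [21]
31 → extends → [21, 31]
26 → replaces 31 → [21, 26]
5 → replaces 21 → [5, 26]
21 → replaces 26 → [5, 21]
25 → extends → [5, 21, 25]
20 → replaces 21 → [5, 20, 25]
33 → extends → [5, 20, 25, 33]
24 → replaces 25 → [5, 20, 24, 33]
11 → replaces 20 → [5, 11, 24, 33]
33 → extends → [5, 11, 24, 33, 33]
17 → replaces 24 → [5, 11, 17, 33, 33]
32 → replaces 33 → [5, 11, 17, 32, 33]
Longest non-decreasing subsequence has length 5, so deletions = 13 − 5 = 8.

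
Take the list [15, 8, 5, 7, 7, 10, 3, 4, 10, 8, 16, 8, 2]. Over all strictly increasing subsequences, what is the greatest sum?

38

Let S[i] be the best sum of a strictly increasing subsequence ending at i:
i:      1  2  3  4  5  6  7  8  9 10 11 12 13
a[i]:  15  8  5  7  7 10  3  4 10  8 16  8  2
S:     15  8  5 12 12 22  3  7 22 20 38 20  2
Maximum is 38 (e.g. 5 + 7 + 10 + 16).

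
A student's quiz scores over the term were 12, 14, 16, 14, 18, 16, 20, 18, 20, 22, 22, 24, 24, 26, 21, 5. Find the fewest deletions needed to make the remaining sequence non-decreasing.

Fewest deletions = n − (longest non-decreasing subsequence).
Patience tails:
12 → extends → [12]
14 → extends → [12, 14]
16 → extends → [12, 14, 16]
14 → replaces 16 → [12, 14, 14]
18 → extends → [12, 14, 14, 18]
16 → replaces 18 → [12, 14, 14, 16]
20 → extends → [12, 14, 14, 16, 20]
18 → replaces 20 → [12, 14, 14, 16, 18]
20 → extends → [12, 14, 14, 16, 18, 20]
22 → extends → [12, 14, 14, 16, 18, 20, 22]
22 → extends → [12, 14, 14, 16, 18, 20, 22, 22]
24 → extends → [12, 14, 14, 16, 18, 20, 22, 22, 24]
24 → extends → [12, 14, 14, 16, 18, 20, 22, 22, 24, 24]
26 → extends → [12, 14, 14, 16, 18, 20, 22, 22, 24, 24, 26]
21 → replaces 22 → [12, 14, 14, 16, 18, 20, 21, 22, 24, 24, 26]
5 → replaces 12 → [5, 14, 14, 16, 18, 20, 21, 22, 24, 24, 26]
Longest non-decreasing subsequence has length 11, so deletions = 16 − 11 = 5.

5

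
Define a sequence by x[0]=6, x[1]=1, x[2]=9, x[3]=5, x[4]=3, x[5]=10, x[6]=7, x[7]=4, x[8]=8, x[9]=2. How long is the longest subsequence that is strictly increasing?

Track the smallest tail for each achievable length (strict):
6 → extends → [6]
1 → replaces 6 → [1]
9 → extends → [1, 9]
5 → replaces 9 → [1, 5]
3 → replaces 5 → [1, 3]
10 → extends → [1, 3, 10]
7 → replaces 10 → [1, 3, 7]
4 → replaces 7 → [1, 3, 4]
8 → extends → [1, 3, 4, 8]
2 → replaces 3 → [1, 2, 4, 8]
Four tails, so the longest strictly increasing subsequence has length 4 (e.g. 1, 5, 7, 8).

4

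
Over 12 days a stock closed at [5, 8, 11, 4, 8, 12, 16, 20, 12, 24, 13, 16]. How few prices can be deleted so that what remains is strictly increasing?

Fewest deletions = n − (longest strictly increasing subsequence).
i:      1  2  3  4  5  6  7  8  9 10 11 12
a[i]:   5  8 11  4  8 12 16 20 12 24 13 16
dp:     1  2  3  1  2  4  5  6  4  7  5  6
max dp = 7, so deletions = 12 − 7 = 5.

5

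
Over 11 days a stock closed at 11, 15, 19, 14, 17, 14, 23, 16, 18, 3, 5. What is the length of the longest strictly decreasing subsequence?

4

Negate each value so 'decreasing' becomes 'increasing', then run patience tails on the negated sequence:
-11 → extends → [-11]
-15 → replaces -11 → [-15]
-19 → replaces -15 → [-19]
-14 → extends → [-19, -14]
-17 → replaces -14 → [-19, -17]
-14 → extends → [-19, -17, -14]
-23 → replaces -19 → [-23, -17, -14]
-16 → replaces -14 → [-23, -17, -16]
-18 → replaces -17 → [-23, -18, -16]
-3 → extends → [-23, -18, -16, -3]
-5 → replaces -3 → [-23, -18, -16, -5]
Four tails, so the longest strictly decreasing subsequence of the original has length 4.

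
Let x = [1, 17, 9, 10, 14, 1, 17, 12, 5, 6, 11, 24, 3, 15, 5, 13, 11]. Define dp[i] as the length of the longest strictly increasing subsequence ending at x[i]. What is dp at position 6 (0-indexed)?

dp[i] = 1 + max{dp[j] : j<i, x[j]<x[i]} (or 1 if no such j):
i:      0  1  2  3  4  5  6  7  8  9 10 11 12 13 14 15 16
x[i]:   1 17  9 10 14  1 17 12  5  6 11 24  3 15  5 13 11
dp:     1  2  2  3  4  1  5  4  2  3  4  6  2  5  3  5  4
At index 6 the value is 5.

5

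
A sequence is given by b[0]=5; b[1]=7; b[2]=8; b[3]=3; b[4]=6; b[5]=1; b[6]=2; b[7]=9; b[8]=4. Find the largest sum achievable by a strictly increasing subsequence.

29

Let S[i] be the best sum of a strictly increasing subsequence ending at i:
i:      0  1  2  3  4  5  6  7  8
b[i]:   5  7  8  3  6  1  2  9  4
S:      5 12 20  3 11  1  3 29  7
Maximum is 29 (e.g. 5 + 7 + 8 + 9).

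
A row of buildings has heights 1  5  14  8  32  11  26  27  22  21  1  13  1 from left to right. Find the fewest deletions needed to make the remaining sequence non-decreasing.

7

Fewest deletions = n − (longest non-decreasing subsequence).
i:      1  2  3  4  5  6  7  8  9 10 11 12 13
a[i]:   1  5 14  8 32 11 26 27 22 21  1 13  1
dp:     1  2  3  3  4  4  5  6  5  5  2  5  3
max dp = 6, so deletions = 13 − 6 = 7.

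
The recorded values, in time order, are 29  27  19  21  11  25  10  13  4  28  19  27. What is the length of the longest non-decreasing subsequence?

4

Track the smallest tail for each achievable length (allowing ties):
29 → extends → [29]
27 → replaces 29 → [27]
19 → replaces 27 → [19]
21 → extends → [19, 21]
11 → replaces 19 → [11, 21]
25 → extends → [11, 21, 25]
10 → replaces 11 → [10, 21, 25]
13 → replaces 21 → [10, 13, 25]
4 → replaces 10 → [4, 13, 25]
28 → extends → [4, 13, 25, 28]
19 → replaces 25 → [4, 13, 19, 28]
27 → replaces 28 → [4, 13, 19, 27]
Four tails, so the longest non-decreasing subsequence has length 4 (e.g. 19, 21, 25, 28).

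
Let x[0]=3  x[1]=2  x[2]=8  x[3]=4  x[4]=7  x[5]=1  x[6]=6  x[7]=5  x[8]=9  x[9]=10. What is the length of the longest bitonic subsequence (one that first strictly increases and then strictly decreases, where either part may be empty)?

inc[i] = longest strictly increasing subsequence ending at i; dec[i] = longest strictly decreasing subsequence starting at i:
i:      0  1  2  3  4  5  6  7  8  9
x[i]:   3  2  8  4  7  1  6  5  9 10
inc:    1  1  2  2  3  1  3  3  4  5
dec:    3  2  4  2  3  1  2  1  1  1
Best peak at i=2 (value 8): inc=2, dec=4, length 2+4−1 = 5.

5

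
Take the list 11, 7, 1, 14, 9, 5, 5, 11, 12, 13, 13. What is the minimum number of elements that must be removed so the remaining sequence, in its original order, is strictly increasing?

6

Fewest deletions = n − (longest strictly increasing subsequence).
Patience tails:
11 → extends → [11]
7 → replaces 11 → [7]
1 → replaces 7 → [1]
14 → extends → [1, 14]
9 → replaces 14 → [1, 9]
5 → replaces 9 → [1, 5]
5 → already a tail → [1, 5]
11 → extends → [1, 5, 11]
12 → extends → [1, 5, 11, 12]
13 → extends → [1, 5, 11, 12, 13]
13 → already a tail → [1, 5, 11, 12, 13]
Longest strictly increasing subsequence has length 5, so deletions = 11 − 5 = 6.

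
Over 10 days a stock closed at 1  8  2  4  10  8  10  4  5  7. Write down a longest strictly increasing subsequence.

Patience tails give the LIS length; then backtrack through the dp parents:
1 → extends → [1]
8 → extends → [1, 8]
2 → replaces 8 → [1, 2]
4 → extends → [1, 2, 4]
10 → extends → [1, 2, 4, 10]
8 → replaces 10 → [1, 2, 4, 8]
10 → extends → [1, 2, 4, 8, 10]
4 → already a tail → [1, 2, 4, 8, 10]
5 → replaces 8 → [1, 2, 4, 5, 10]
7 → replaces 10 → [1, 2, 4, 5, 7]
Length 5; one witness is 1, 2, 4, 8, 10.

1, 2, 4, 8, 10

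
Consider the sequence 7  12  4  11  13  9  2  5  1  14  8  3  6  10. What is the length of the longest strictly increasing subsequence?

Let dp[i] be the length of the longest such subsequence ending at index i:
i:      1  2  3  4  5  6  7  8  9 10 11 12 13 14
a[i]:   7 12  4 11 13  9  2  5  1 14  8  3  6 10
dp:     1  2  1  2  3  2  1  2  1  4  3  2  3  4
Maximum dp value is 4.

4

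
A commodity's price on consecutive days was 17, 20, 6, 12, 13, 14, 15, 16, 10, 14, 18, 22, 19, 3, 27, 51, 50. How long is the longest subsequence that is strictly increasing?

Let dp[i] be the length of the longest such subsequence ending at index i:
i:      1  2  3  4  5  6  7  8  9 10 11 12 13 14 15 16 17
a[i]:  17 20  6 12 13 14 15 16 10 14 18 22 19  3 27 51 50
dp:     1  2  1  2  3  4  5  6  2  4  7  8  8  1  9 10 10
Maximum dp value is 10.

10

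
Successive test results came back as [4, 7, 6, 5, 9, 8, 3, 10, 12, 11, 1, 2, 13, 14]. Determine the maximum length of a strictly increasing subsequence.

7

Track the smallest tail for each achievable length (strict):
4 → extends → [4]
7 → extends → [4, 7]
6 → replaces 7 → [4, 6]
5 → replaces 6 → [4, 5]
9 → extends → [4, 5, 9]
8 → replaces 9 → [4, 5, 8]
3 → replaces 4 → [3, 5, 8]
10 → extends → [3, 5, 8, 10]
12 → extends → [3, 5, 8, 10, 12]
11 → replaces 12 → [3, 5, 8, 10, 11]
1 → replaces 3 → [1, 5, 8, 10, 11]
2 → replaces 5 → [1, 2, 8, 10, 11]
13 → extends → [1, 2, 8, 10, 11, 13]
14 → extends → [1, 2, 8, 10, 11, 13, 14]
Seven tails, so the longest strictly increasing subsequence has length 7 (e.g. 4, 7, 9, 10, 12, 13, 14).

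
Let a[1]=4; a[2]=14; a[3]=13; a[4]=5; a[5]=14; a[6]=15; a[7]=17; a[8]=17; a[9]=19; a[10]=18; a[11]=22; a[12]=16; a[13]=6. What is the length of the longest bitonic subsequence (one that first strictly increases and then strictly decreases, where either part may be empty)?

inc[i] = longest strictly increasing subsequence ending at i; dec[i] = longest strictly decreasing subsequence starting at i:
i:      1  2  3  4  5  6  7  8  9 10 11 12 13
a[i]:   4 14 13  5 14 15 17 17 19 18 22 16  6
inc:    1  2  2  2  3  4  5  5  6  6  7  5  3
dec:    1  3  2  1  2  2  3  3  4  3  3  2  1
Best peak at i=9 (value 19): inc=6, dec=4, length 6+4−1 = 9.

9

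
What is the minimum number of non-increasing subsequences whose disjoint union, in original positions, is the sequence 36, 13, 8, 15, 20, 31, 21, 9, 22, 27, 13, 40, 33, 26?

Place each on the leftmost legal pile:
36 → new pile 1 (tops now [36])
13 → pile 1 (tops now [13])
8 → pile 1 (tops now [8])
15 → new pile 2 (tops now [8, 15])
20 → new pile 3 (tops now [8, 15, 20])
31 → new pile 4 (tops now [8, 15, 20, 31])
21 → pile 4 (tops now [8, 15, 20, 21])
9 → pile 2 (tops now [8, 9, 20, 21])
22 → new pile 5 (tops now [8, 9, 20, 21, 22])
27 → new pile 6 (tops now [8, 9, 20, 21, 22, 27])
13 → pile 3 (tops now [8, 9, 13, 21, 22, 27])
40 → new pile 7 (tops now [8, 9, 13, 21, 22, 27, 40])
33 → pile 7 (tops now [8, 9, 13, 21, 22, 27, 33])
26 → pile 6 (tops now [8, 9, 13, 21, 22, 26, 33])
Seven piles.

7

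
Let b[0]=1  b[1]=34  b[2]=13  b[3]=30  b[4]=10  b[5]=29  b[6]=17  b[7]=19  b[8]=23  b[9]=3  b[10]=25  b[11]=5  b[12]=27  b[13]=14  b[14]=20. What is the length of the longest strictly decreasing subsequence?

Let dp[i] be the longest strictly decreasing subsequence ending at i:
i:      0  1  2  3  4  5  6  7  8  9 10 11 12 13 14
b[i]:   1 34 13 30 10 29 17 19 23  3 25  5 27 14 20
dp:     1  1  2  2  3  3  4  4  4  5  4  5  4  5  5
Maximum is 5.

5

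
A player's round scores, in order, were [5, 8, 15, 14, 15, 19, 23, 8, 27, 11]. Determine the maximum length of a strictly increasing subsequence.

7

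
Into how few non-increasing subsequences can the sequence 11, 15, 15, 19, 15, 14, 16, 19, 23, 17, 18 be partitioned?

5

Place each on the leftmost legal pile:
11 → new pile 1 (tops now [11])
15 → new pile 2 (tops now [11, 15])
15 → pile 2 (tops now [11, 15])
19 → new pile 3 (tops now [11, 15, 19])
15 → pile 2 (tops now [11, 15, 19])
14 → pile 2 (tops now [11, 14, 19])
16 → pile 3 (tops now [11, 14, 16])
19 → new pile 4 (tops now [11, 14, 16, 19])
23 → new pile 5 (tops now [11, 14, 16, 19, 23])
17 → pile 4 (tops now [11, 14, 16, 17, 23])
18 → pile 5 (tops now [11, 14, 16, 17, 18])
Five piles.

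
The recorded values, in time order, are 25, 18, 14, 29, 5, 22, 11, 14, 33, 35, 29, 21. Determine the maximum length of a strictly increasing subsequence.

Track the smallest tail for each achievable length (strict):
25 → extends → [25]
18 → replaces 25 → [18]
14 → replaces 18 → [14]
29 → extends → [14, 29]
5 → replaces 14 → [5, 29]
22 → replaces 29 → [5, 22]
11 → replaces 22 → [5, 11]
14 → extends → [5, 11, 14]
33 → extends → [5, 11, 14, 33]
35 → extends → [5, 11, 14, 33, 35]
29 → replaces 33 → [5, 11, 14, 29, 35]
21 → replaces 29 → [5, 11, 14, 21, 35]
Five tails, so the longest strictly increasing subsequence has length 5 (e.g. 5, 11, 14, 33, 35).

5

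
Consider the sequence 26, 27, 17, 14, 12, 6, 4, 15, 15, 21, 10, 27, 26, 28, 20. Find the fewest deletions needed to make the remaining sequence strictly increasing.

10

Fewest deletions = n − (longest strictly increasing subsequence).
Patience tails:
26 → extends → [26]
27 → extends → [26, 27]
17 → replaces 26 → [17, 27]
14 → replaces 17 → [14, 27]
12 → replaces 14 → [12, 27]
6 → replaces 12 → [6, 27]
4 → replaces 6 → [4, 27]
15 → replaces 27 → [4, 15]
15 → already a tail → [4, 15]
21 → extends → [4, 15, 21]
10 → replaces 15 → [4, 10, 21]
27 → extends → [4, 10, 21, 27]
26 → replaces 27 → [4, 10, 21, 26]
28 → extends → [4, 10, 21, 26, 28]
20 → replaces 21 → [4, 10, 20, 26, 28]
Longest strictly increasing subsequence has length 5, so deletions = 15 − 5 = 10.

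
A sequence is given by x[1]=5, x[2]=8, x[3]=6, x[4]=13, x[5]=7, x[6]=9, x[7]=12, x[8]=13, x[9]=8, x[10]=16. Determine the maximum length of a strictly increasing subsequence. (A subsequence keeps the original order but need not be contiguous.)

Let dp[i] be the length of the longest such subsequence ending at index i:
i:      1  2  3  4  5  6  7  8  9 10
x[i]:   5  8  6 13  7  9 12 13  8 16
dp:     1  2  2  3  3  4  5  6  4  7
Maximum dp value is 7.

7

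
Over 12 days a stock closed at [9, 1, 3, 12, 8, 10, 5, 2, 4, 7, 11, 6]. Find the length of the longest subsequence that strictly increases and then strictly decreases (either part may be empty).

6

inc[i] = longest strictly increasing subsequence ending at i; dec[i] = longest strictly decreasing subsequence starting at i:
i:      1  2  3  4  5  6  7  8  9 10 11 12
a[i]:   9  1  3 12  8 10  5  2  4  7 11  6
inc:    1  1  2  3  3  4  3  2  3  4  5  4
dec:    4  1  2  4  3  3  2  1  1  2  2  1
Best peak at i=4 (value 12): inc=3, dec=4, length 3+4−1 = 6.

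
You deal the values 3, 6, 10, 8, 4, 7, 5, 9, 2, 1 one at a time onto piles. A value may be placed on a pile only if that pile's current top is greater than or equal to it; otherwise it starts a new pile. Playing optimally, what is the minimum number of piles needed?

4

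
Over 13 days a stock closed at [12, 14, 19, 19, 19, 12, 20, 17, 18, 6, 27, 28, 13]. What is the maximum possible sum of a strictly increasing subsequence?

120

Let S[i] be the best sum of a strictly increasing subsequence ending at i:
i:       1   2   3   4   5   6   7   8   9  10  11  12  13
a[i]:   12  14  19  19  19  12  20  17  18   6  27  28  13
S:      12  26  45  45  45  12  65  43  61   6  92 120  25
Maximum is 120 (e.g. 12 + 14 + 19 + 20 + 27 + 28).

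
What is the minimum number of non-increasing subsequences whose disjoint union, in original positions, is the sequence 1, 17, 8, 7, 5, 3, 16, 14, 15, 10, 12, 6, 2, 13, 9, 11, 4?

5

Place each on the leftmost legal pile:
1 → new pile 1 (tops now [1])
17 → new pile 2 (tops now [1, 17])
8 → pile 2 (tops now [1, 8])
7 → pile 2 (tops now [1, 7])
5 → pile 2 (tops now [1, 5])
3 → pile 2 (tops now [1, 3])
16 → new pile 3 (tops now [1, 3, 16])
14 → pile 3 (tops now [1, 3, 14])
15 → new pile 4 (tops now [1, 3, 14, 15])
10 → pile 3 (tops now [1, 3, 10, 15])
12 → pile 4 (tops now [1, 3, 10, 12])
6 → pile 3 (tops now [1, 3, 6, 12])
2 → pile 2 (tops now [1, 2, 6, 12])
13 → new pile 5 (tops now [1, 2, 6, 12, 13])
9 → pile 4 (tops now [1, 2, 6, 9, 13])
11 → pile 5 (tops now [1, 2, 6, 9, 11])
4 → pile 3 (tops now [1, 2, 4, 9, 11])
Five piles.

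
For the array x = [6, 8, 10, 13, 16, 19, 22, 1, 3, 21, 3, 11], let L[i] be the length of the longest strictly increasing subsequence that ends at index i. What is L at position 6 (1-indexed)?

6

dp[i] = 1 + max{dp[j] : j<i, x[j]<x[i]} (or 1 if no such j):
i:      1  2  3  4  5  6  7  8  9 10 11 12
x[i]:   6  8 10 13 16 19 22  1  3 21  3 11
dp:     1  2  3  4  5  6  7  1  2  7  2  4
At index 6 the value is 6.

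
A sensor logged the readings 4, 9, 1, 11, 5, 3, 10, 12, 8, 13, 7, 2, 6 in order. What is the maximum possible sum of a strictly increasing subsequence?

Let S[i] be the best sum of a strictly increasing subsequence ending at i:
i:      1  2  3  4  5  6  7  8  9 10 11 12 13
a[i]:   4  9  1 11  5  3 10 12  8 13  7  2  6
S:      4 13  1 24  9  4 23 36 17 49 16  3 15
Maximum is 49 (e.g. 4 + 9 + 11 + 12 + 13).

49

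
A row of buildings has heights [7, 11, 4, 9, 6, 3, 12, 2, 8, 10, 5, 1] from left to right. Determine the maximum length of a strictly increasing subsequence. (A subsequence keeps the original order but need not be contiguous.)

4

Let dp[i] be the length of the longest such subsequence ending at index i:
i:      1  2  3  4  5  6  7  8  9 10 11 12
a[i]:   7 11  4  9  6  3 12  2  8 10  5  1
dp:     1  2  1  2  2  1  3  1  3  4  2  1
Maximum dp value is 4.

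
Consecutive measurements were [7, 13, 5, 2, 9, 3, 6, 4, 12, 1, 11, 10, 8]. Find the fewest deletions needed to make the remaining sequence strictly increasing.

Fewest deletions = n − (longest strictly increasing subsequence).
Patience tails:
7 → extends → [7]
13 → extends → [7, 13]
5 → replaces 7 → [5, 13]
2 → replaces 5 → [2, 13]
9 → replaces 13 → [2, 9]
3 → replaces 9 → [2, 3]
6 → extends → [2, 3, 6]
4 → replaces 6 → [2, 3, 4]
12 → extends → [2, 3, 4, 12]
1 → replaces 2 → [1, 3, 4, 12]
11 → replaces 12 → [1, 3, 4, 11]
10 → replaces 11 → [1, 3, 4, 10]
8 → replaces 10 → [1, 3, 4, 8]
Longest strictly increasing subsequence has length 4, so deletions = 13 − 4 = 9.

9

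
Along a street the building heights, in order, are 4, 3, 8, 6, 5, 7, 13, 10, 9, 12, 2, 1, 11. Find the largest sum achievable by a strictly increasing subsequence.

39

Let S[i] be the best sum of a strictly increasing subsequence ending at i:
i:      1  2  3  4  5  6  7  8  9 10 11 12 13
a[i]:   4  3  8  6  5  7 13 10  9 12  2  1 11
S:      4  3 12 10  9 17 30 27 26 39  2  1 38
Maximum is 39 (e.g. 4 + 6 + 7 + 10 + 12).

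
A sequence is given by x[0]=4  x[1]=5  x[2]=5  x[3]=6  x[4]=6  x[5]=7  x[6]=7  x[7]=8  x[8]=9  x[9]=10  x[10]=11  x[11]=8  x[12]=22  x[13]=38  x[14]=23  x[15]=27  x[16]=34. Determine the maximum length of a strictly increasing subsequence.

Let dp[i] be the length of the longest such subsequence ending at index i:
i:      0  1  2  3  4  5  6  7  8  9 10 11 12 13 14 15 16
x[i]:   4  5  5  6  6  7  7  8  9 10 11  8 22 38 23 27 34
dp:     1  2  2  3  3  4  4  5  6  7  8  5  9 10 10 11 12
Maximum dp value is 12.

12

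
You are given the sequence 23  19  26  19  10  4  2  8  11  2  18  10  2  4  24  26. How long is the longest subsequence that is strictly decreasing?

5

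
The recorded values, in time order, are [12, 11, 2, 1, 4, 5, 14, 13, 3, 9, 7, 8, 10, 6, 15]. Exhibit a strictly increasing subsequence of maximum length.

2, 4, 5, 7, 8, 10, 15

Patience tails give the LIS length; then backtrack through the dp parents:
12 → extends → [12]
11 → replaces 12 → [11]
2 → replaces 11 → [2]
1 → replaces 2 → [1]
4 → extends → [1, 4]
5 → extends → [1, 4, 5]
14 → extends → [1, 4, 5, 14]
13 → replaces 14 → [1, 4, 5, 13]
3 → replaces 4 → [1, 3, 5, 13]
9 → replaces 13 → [1, 3, 5, 9]
7 → replaces 9 → [1, 3, 5, 7]
8 → extends → [1, 3, 5, 7, 8]
10 → extends → [1, 3, 5, 7, 8, 10]
6 → replaces 7 → [1, 3, 5, 6, 8, 10]
15 → extends → [1, 3, 5, 6, 8, 10, 15]
Length 7; one witness is 2, 4, 5, 7, 8, 10, 15.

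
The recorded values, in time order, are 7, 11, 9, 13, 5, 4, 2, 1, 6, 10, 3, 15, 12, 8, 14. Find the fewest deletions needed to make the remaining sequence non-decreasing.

Fewest deletions = n − (longest non-decreasing subsequence).
Patience tails:
7 → extends → [7]
11 → extends → [7, 11]
9 → replaces 11 → [7, 9]
13 → extends → [7, 9, 13]
5 → replaces 7 → [5, 9, 13]
4 → replaces 5 → [4, 9, 13]
2 → replaces 4 → [2, 9, 13]
1 → replaces 2 → [1, 9, 13]
6 → replaces 9 → [1, 6, 13]
10 → replaces 13 → [1, 6, 10]
3 → replaces 6 → [1, 3, 10]
15 → extends → [1, 3, 10, 15]
12 → replaces 15 → [1, 3, 10, 12]
8 → replaces 10 → [1, 3, 8, 12]
14 → extends → [1, 3, 8, 12, 14]
Longest non-decreasing subsequence has length 5, so deletions = 15 − 5 = 10.

10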